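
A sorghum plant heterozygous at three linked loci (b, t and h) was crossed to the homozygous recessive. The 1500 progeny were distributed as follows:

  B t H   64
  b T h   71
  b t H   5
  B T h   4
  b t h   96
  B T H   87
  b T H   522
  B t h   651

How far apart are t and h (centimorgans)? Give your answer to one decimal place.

The two most frequent reciprocal classes, b T H and B t h, are the parental types, so the F1 was b T H / B t h.
The two rarest classes, b t H and B T h, are the double crossovers. Comparing them with the parentals, only the t allele has switched, so t is the middle locus and the order is h – t – b.
Crossovers in the h–t interval produce the single-crossover classes b T h and B t H (71 + 64 = 135) plus the double crossovers (9).
RF(h–t) = (135 + 9) / 1500 = 144/1500 = 0.0960 → 9.6 centimorgans.

9.6 centimorgans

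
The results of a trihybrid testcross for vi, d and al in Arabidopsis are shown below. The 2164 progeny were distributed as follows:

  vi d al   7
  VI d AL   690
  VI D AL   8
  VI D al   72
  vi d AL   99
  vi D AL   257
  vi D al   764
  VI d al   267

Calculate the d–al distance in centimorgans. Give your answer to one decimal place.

24.9 centimorgans

The two most frequent reciprocal classes, vi D al and VI d AL, are the parental types, so the F1 was vi D al / VI d AL.
The two rarest classes, vi d al and VI D AL, are the double crossovers. Comparing them with the parentals, only the d allele has switched, so d is the middle locus and the order is al – d – vi.
Crossovers in the al–d interval produce the single-crossover classes vi D AL and VI d al (257 + 267 = 524) plus the double crossovers (15).
RF(al–d) = (524 + 15) / 2164 = 539/2164 = 0.2491 → 24.9 centimorgans.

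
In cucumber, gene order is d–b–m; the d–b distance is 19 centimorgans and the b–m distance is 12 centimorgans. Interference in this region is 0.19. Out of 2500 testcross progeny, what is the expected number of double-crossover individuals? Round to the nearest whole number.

Map distances give recombination frequencies of 0.190 and 0.120 for the two intervals.
With interference 0.19 (so coincidence = 0.81), expected double-crossover frequency = 0.190 × 0.120 × 0.81 = 0.01847.
Expected number = 0.01847 × 2500 = 46.17 ≈ 46.

46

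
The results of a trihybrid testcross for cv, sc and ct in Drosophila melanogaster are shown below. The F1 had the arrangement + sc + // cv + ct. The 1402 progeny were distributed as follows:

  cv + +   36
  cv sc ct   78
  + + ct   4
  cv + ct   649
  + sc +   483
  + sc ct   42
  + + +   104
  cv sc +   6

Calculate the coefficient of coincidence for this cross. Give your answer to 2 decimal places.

0.83

The two rarest classes, cv sc + and + + ct, are the double crossovers. Comparing them with the parentals, only the cv allele has switched, so cv is the middle locus and the order is sc – cv – ct.
sc–cv: (182 + 10)/1402 = 0.1369; cv–ct: (78 + 10)/1402 = 0.0628.
Expected DCO frequency = 0.1369 × 0.0628 ≈ 0.00860; observed = 10/1402 ≈ 0.00713.
Coefficient of coincidence = 0.00713/0.00860 ≈ 0.83.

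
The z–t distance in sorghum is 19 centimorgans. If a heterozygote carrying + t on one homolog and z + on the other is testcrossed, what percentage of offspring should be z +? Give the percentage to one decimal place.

40.5%

A map distance of 19 centimorgans corresponds to a recombination frequency of 0.190.
The F1 is + t / z +, so z + is a parental gamete class with expected frequency (1 − r)/2 = 0.810/2 = 0.4050.
That is 0.4050 = 40.5% of the progeny.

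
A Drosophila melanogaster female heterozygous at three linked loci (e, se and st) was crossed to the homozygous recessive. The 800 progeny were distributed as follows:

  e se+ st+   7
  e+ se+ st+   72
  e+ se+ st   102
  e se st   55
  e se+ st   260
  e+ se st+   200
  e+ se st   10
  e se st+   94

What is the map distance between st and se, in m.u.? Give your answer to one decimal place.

18.0 m.u.

The two most frequent reciprocal classes, e se+ st and e+ se st+, are the parental types, so the F1 was e se+ st / e+ se st+.
The two rarest classes, e se+ st+ and e+ se st, are the double crossovers. Comparing them with the parentals, only the st allele has switched, so st is the middle locus and the order is e – st – se.
Crossovers in the st–se interval produce the single-crossover classes e se st and e+ se+ st+ (55 + 72 = 127) plus the double crossovers (17).
RF(st–se) = (127 + 17) / 800 = 144/800 = 0.1800 → 18.0 m.u.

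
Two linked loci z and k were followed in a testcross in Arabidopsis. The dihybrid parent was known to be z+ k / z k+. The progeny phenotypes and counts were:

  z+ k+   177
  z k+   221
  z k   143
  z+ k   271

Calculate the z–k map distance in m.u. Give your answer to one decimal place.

39.4 m.u.

The recombinant classes are z+ k+ and z k: 177 + 143 = 320.
Recombination frequency = 320/812 = 0.3941 ≈ 39.4%, i.e. 39.4 m.u.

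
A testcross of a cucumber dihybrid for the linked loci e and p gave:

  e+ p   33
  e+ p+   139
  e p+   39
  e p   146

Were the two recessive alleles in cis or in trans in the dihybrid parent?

The two most frequent classes are e+ p+ (139) and e p (146); these are the parental (non-recombinant) types.
So the F1 carried e+ p+ on one chromosome and e p on the other — the recessive alleles are on the same chromosome (cis / coupling).

cis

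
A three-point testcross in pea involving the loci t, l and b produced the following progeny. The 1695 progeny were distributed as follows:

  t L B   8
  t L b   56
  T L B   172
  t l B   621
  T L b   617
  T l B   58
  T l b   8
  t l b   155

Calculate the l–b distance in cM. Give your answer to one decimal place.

20.2 cM

The two most frequent reciprocal classes, t l B and T L b, are the parental types, so the F1 was t l B / T L b.
The two rarest classes, t L B and T l b, are the double crossovers. Comparing them with the parentals, only the l allele has switched, so l is the middle locus and the order is b – l – t.
Crossovers in the b–l interval produce the single-crossover classes t l b and T L B (155 + 172 = 327) plus the double crossovers (16).
RF(b–l) = (327 + 16) / 1695 = 343/1695 = 0.2024 → 20.2 cM.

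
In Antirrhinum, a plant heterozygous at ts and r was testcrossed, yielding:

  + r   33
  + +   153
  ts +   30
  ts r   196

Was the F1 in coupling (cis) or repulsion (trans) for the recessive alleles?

cis

The two most frequent classes are + + (153) and ts r (196); these are the parental (non-recombinant) types.
So the F1 carried + + on one chromosome and ts r on the other — the recessive alleles are on the same chromosome (cis / coupling).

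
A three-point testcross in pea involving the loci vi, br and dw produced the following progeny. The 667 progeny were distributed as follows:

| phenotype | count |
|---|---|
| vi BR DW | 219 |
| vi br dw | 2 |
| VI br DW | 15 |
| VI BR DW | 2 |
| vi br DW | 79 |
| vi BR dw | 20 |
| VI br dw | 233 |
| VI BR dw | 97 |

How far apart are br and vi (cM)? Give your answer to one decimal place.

The two most frequent reciprocal classes, vi BR DW and VI br dw, are the parental types, so the F1 was vi BR DW / VI br dw.
The two rarest classes, VI BR DW and vi br dw, are the double crossovers. Comparing them with the parentals, only the vi allele has switched, so vi is the middle locus and the order is br – vi – dw.
Crossovers in the br–vi interval produce the single-crossover classes vi br DW and VI BR dw (79 + 97 = 176) plus the double crossovers (4).
RF(br–vi) = (176 + 4) / 667 = 180/667 = 0.2699 → 27.0 cM.

27.0 cM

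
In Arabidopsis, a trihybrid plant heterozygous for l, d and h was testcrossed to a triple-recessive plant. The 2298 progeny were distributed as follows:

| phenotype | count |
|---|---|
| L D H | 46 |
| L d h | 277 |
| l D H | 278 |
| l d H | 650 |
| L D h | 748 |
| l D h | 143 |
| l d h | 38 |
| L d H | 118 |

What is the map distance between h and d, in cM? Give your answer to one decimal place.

27.8 cM

The two most frequent reciprocal classes, l d H and L D h, are the parental types, so the F1 was l d H / L D h.
The two rarest classes, l d h and L D H, are the double crossovers. Comparing them with the parentals, only the h allele has switched, so h is the middle locus and the order is l – h – d.
Crossovers in the h–d interval produce the single-crossover classes l D H and L d h (278 + 277 = 555) plus the double crossovers (84).
RF(h–d) = (555 + 84) / 2298 = 639/2298 = 0.2781 → 27.8 cM.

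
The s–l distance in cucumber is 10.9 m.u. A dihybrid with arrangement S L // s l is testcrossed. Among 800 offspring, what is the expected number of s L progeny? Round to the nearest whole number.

44

A map distance of 10.9 m.u. corresponds to a recombination frequency of 0.109.
The F1 is S L / s l, so s L is a recombinant gamete class with expected frequency r/2 = 0.109/2 = 0.0545.
Expected number = 0.0545 × 800 = 43.60 ≈ 44.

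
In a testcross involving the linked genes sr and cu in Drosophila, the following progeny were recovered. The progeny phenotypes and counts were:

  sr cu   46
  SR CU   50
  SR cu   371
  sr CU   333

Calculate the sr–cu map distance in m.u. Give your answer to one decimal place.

The two most frequent classes, SR cu (371) and sr CU (333), are the parental types, so the F1 was SR cu / sr CU.
The recombinant classes are SR CU and sr cu: 50 + 46 = 96.
Recombination frequency = 96/800 = 0.1200 ≈ 12.0%, i.e. 12.0 m.u.

12.0 m.u.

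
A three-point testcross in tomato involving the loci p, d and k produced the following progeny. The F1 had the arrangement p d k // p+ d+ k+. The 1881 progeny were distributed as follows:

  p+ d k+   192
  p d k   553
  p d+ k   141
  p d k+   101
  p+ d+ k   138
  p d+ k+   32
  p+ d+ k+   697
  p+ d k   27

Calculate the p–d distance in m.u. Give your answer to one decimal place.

20.8 m.u.

The two rarest classes, p+ d k and p d+ k+, are the double crossovers. Comparing them with the parentals, only the p allele has switched, so p is the middle locus and the order is k – p – d.
Crossovers in the p–d interval produce the single-crossover classes p d+ k and p+ d k+ (141 + 192 = 333) plus the double crossovers (59).
RF(p–d) = (333 + 59) / 1881 = 392/1881 = 0.2084 → 20.8 m.u.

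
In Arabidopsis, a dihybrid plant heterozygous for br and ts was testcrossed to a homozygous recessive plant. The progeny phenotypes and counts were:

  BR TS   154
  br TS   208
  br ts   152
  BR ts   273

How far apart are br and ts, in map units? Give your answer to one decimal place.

The two most frequent classes, BR ts (273) and br TS (208), are the parental types, so the F1 was BR ts / br TS.
The recombinant classes are BR TS and br ts: 154 + 152 = 306.
Recombination frequency = 306/787 = 0.3888 ≈ 38.9%, i.e. 38.9 map units.

38.9 map units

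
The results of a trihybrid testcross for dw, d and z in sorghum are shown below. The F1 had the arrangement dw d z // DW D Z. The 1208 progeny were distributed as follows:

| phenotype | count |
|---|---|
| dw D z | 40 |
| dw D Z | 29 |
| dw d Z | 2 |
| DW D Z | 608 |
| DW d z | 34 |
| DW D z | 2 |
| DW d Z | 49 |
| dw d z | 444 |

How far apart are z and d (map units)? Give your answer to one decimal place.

7.7 map units

The two rarest classes, dw d Z and DW D z, are the double crossovers. Comparing them with the parentals, only the z allele has switched, so z is the middle locus and the order is dw – z – d.
Crossovers in the z–d interval produce the single-crossover classes dw D z and DW d Z (40 + 49 = 89) plus the double crossovers (4).
RF(z–d) = (89 + 4) / 1208 = 93/1208 = 0.0770 → 7.7 map units.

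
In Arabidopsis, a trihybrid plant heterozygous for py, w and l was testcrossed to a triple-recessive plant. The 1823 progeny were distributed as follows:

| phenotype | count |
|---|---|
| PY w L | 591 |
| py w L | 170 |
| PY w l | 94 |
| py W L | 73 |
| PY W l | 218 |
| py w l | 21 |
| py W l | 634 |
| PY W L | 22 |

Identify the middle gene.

The two most frequent reciprocal classes, py W l and PY w L, are the parental types, so the F1 was py W l / PY w L.
The two rarest classes, py w l and PY W L, are the double crossovers. Comparing them with the parentals, only the w allele has switched, so w is the middle locus and the order is l – w – py.

w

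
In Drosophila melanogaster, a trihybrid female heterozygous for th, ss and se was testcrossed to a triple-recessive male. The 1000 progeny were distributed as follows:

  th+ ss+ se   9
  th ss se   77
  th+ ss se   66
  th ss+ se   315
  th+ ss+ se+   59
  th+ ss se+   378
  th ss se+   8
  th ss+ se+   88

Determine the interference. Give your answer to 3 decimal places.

The two most frequent reciprocal classes, th+ ss se+ and th ss+ se, are the parental types, so the F1 was th+ ss se+ / th ss+ se.
The two rarest classes, th ss se+ and th+ ss+ se, are the double crossovers. Comparing them with the parentals, only the th allele has switched, so th is the middle locus and the order is se – th – ss.
se–th: (154 + 17)/1000 = 0.1710; th–ss: (136 + 17)/1000 = 0.1530.
Expected DCO frequency = 0.1710 × 0.1530 ≈ 0.02616; observed = 17/1000 ≈ 0.01700.
Coefficient of coincidence = 0.01700/0.02616 ≈ 0.650; interference = 1 − 0.650 = 0.350.

0.350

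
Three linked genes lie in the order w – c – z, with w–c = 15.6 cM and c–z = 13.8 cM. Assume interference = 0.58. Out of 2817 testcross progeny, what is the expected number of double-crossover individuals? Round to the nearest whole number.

Map distances give recombination frequencies of 0.156 and 0.138 for the two intervals.
With interference 0.58 (so coincidence = 0.42), expected double-crossover frequency = 0.156 × 0.138 × 0.42 = 0.00904.
Expected number = 0.00904 × 2817 = 25.47 ≈ 25.

25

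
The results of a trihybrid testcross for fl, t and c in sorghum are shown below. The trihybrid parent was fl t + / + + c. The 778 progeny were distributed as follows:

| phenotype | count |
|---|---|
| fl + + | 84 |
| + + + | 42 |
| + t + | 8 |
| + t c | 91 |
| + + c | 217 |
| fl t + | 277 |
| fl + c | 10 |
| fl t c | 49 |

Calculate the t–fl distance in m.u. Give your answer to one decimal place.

24.8 m.u.

The two rarest classes, + t + and fl + c, are the double crossovers. Comparing them with the parentals, only the fl allele has switched, so fl is the middle locus and the order is c – fl – t.
Crossovers in the fl–t interval produce the single-crossover classes fl + + and + t c (84 + 91 = 175) plus the double crossovers (18).
RF(fl–t) = (175 + 18) / 778 = 193/778 = 0.2481 → 24.8 m.u.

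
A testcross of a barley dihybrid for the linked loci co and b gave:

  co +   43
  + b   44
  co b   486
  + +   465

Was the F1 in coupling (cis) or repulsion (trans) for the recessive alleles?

The two most frequent classes are + + (465) and co b (486); these are the parental (non-recombinant) types.
So the F1 carried + + on one chromosome and co b on the other — the recessive alleles are on the same chromosome (cis / coupling).

cis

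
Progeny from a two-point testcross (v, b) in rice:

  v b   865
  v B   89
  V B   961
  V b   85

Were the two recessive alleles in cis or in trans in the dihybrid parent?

cis

The two most frequent classes are V B (961) and v b (865); these are the parental (non-recombinant) types.
So the F1 carried V B on one chromosome and v b on the other — the recessive alleles are on the same chromosome (cis / coupling).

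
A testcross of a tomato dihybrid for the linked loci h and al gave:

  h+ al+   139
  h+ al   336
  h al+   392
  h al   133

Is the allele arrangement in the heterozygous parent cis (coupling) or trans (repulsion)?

The two most frequent classes are h+ al (336) and h al+ (392); these are the parental (non-recombinant) types.
So the F1 carried h+ al on one chromosome and h al+ on the other — the recessive alleles are on opposite chromosomes (trans / repulsion).

trans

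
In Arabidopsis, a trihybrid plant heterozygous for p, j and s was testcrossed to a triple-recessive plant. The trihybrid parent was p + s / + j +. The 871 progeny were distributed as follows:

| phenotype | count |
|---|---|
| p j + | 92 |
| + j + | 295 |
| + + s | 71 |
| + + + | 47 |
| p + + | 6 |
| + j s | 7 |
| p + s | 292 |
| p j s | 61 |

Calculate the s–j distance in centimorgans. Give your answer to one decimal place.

13.9 centimorgans

The two rarest classes, p + + and + j s, are the double crossovers. Comparing them with the parentals, only the s allele has switched, so s is the middle locus and the order is p – s – j.
Crossovers in the s–j interval produce the single-crossover classes p j s and + + + (61 + 47 = 108) plus the double crossovers (13).
RF(s–j) = (108 + 13) / 871 = 121/871 = 0.1389 → 13.9 centimorgans.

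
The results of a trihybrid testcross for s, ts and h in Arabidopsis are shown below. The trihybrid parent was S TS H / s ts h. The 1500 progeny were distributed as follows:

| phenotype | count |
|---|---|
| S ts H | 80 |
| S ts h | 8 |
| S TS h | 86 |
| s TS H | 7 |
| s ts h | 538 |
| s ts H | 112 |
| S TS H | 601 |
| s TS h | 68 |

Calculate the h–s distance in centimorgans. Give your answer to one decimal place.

The two rarest classes, s TS H and S ts h, are the double crossovers. Comparing them with the parentals, only the s allele has switched, so s is the middle locus and the order is ts – s – h.
Crossovers in the s–h interval produce the single-crossover classes S TS h and s ts H (86 + 112 = 198) plus the double crossovers (15).
RF(s–h) = (198 + 15) / 1500 = 213/1500 = 0.1420 → 14.2 centimorgans.

14.2 centimorgans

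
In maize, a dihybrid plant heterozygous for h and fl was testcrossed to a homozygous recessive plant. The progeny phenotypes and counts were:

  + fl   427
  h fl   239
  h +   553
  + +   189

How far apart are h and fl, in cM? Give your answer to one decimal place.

30.4 cM

The two most frequent classes, + fl (427) and h + (553), are the parental types, so the F1 was + fl / h +.
The recombinant classes are + + and h fl: 189 + 239 = 428.
Recombination frequency = 428/1408 = 0.3040 ≈ 30.4%, i.e. 30.4 cM.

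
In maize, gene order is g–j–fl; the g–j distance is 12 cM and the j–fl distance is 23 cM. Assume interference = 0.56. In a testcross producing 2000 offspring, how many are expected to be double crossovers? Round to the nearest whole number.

Map distances give recombination frequencies of 0.120 and 0.230 for the two intervals.
With interference 0.56 (so coincidence = 0.44), expected double-crossover frequency = 0.120 × 0.230 × 0.44 = 0.01214.
Expected number = 0.01214 × 2000 = 24.29 ≈ 24.

24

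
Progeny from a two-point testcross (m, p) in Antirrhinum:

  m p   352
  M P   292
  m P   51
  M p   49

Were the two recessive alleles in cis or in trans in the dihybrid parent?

cis

The two most frequent classes are M P (292) and m p (352); these are the parental (non-recombinant) types.
So the F1 carried M P on one chromosome and m p on the other — the recessive alleles are on the same chromosome (cis / coupling).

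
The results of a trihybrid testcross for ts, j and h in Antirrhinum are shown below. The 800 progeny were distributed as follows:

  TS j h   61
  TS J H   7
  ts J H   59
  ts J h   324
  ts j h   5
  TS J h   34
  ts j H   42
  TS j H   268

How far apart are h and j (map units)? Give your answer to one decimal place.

16.5 map units

The two most frequent reciprocal classes, TS j H and ts J h, are the parental types, so the F1 was TS j H / ts J h.
The two rarest classes, TS J H and ts j h, are the double crossovers. Comparing them with the parentals, only the j allele has switched, so j is the middle locus and the order is ts – j – h.
Crossovers in the j–h interval produce the single-crossover classes TS j h and ts J H (61 + 59 = 120) plus the double crossovers (12).
RF(j–h) = (120 + 12) / 800 = 132/800 = 0.1650 → 16.5 map units.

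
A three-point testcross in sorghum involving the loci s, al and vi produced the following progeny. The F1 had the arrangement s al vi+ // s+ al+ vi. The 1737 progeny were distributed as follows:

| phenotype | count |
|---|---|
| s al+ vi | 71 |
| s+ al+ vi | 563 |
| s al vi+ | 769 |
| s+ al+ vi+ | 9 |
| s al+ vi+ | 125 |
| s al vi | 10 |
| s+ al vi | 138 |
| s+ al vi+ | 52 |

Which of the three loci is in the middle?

The two rarest classes, s al vi and s+ al+ vi+, are the double crossovers. Comparing them with the parentals, only the vi allele has switched, so vi is the middle locus and the order is s – vi – al.

vi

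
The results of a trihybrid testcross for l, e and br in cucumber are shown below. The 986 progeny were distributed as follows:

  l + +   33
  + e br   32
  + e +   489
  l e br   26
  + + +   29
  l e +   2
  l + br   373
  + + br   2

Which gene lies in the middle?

l

The two most frequent reciprocal classes, + e + and l + br, are the parental types, so the F1 was + e + / l + br.
The two rarest classes, l e + and + + br, are the double crossovers. Comparing them with the parentals, only the l allele has switched, so l is the middle locus and the order is br – l – e.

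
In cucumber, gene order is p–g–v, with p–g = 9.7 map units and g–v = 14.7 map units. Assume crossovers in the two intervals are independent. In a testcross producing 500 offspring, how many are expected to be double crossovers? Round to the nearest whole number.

7

Map distances give recombination frequencies of 0.097 and 0.147 for the two intervals.
With no interference, expected double-crossover frequency = 0.097 × 0.147 = 0.01426.
Expected number = 0.01426 × 500 = 7.13 ≈ 7.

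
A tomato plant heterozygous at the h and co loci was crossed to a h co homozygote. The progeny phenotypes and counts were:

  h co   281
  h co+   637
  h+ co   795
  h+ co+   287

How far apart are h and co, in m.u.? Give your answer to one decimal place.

28.4 m.u.

The two most frequent classes, h+ co (795) and h co+ (637), are the parental types, so the F1 was h+ co / h co+.
The recombinant classes are h+ co+ and h co: 287 + 281 = 568.
Recombination frequency = 568/2000 = 0.2840 ≈ 28.4%, i.e. 28.4 m.u.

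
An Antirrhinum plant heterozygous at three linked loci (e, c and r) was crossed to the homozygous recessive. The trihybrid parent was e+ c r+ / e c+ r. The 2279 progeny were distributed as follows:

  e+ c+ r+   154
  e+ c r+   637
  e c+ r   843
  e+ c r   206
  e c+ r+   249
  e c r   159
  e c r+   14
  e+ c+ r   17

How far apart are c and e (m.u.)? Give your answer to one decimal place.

The two rarest classes, e c r+ and e+ c+ r, are the double crossovers. Comparing them with the parentals, only the e allele has switched, so e is the middle locus and the order is r – e – c.
Crossovers in the e–c interval produce the single-crossover classes e+ c+ r+ and e c r (154 + 159 = 313) plus the double crossovers (31).
RF(e–c) = (313 + 31) / 2279 = 344/2279 = 0.1509 → 15.1 m.u.

15.1 m.u.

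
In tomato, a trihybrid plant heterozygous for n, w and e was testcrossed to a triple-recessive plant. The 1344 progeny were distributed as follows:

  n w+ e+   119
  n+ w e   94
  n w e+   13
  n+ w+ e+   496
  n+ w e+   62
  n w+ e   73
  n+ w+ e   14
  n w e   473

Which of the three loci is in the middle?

e

The two most frequent reciprocal classes, n+ w+ e+ and n w e, are the parental types, so the F1 was n+ w+ e+ / n w e.
The two rarest classes, n+ w+ e and n w e+, are the double crossovers. Comparing them with the parentals, only the e allele has switched, so e is the middle locus and the order is w – e – n.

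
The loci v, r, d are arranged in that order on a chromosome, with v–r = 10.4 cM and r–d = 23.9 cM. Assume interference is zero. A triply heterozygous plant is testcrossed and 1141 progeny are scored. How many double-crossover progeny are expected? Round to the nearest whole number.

Map distances give recombination frequencies of 0.104 and 0.239 for the two intervals.
With no interference, expected double-crossover frequency = 0.104 × 0.239 = 0.02486.
Expected number = 0.02486 × 1141 = 28.36 ≈ 28.

28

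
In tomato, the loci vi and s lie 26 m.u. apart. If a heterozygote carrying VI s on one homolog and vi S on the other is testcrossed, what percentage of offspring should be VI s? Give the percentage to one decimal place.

37.0%

A map distance of 26 m.u. corresponds to a recombination frequency of 0.260.
The F1 is VI s / vi S, so VI s is a parental gamete class with expected frequency (1 − r)/2 = 0.740/2 = 0.3700.
That is 0.3700 = 37.0% of the progeny.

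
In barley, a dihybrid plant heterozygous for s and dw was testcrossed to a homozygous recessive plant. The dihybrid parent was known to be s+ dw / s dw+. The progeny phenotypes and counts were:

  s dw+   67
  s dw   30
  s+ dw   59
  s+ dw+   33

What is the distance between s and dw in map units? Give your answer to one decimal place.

33.3 map units

The recombinant classes are s+ dw+ and s dw: 33 + 30 = 63.
Recombination frequency = 63/189 = 0.3333 ≈ 33.3%, i.e. 33.3 map units.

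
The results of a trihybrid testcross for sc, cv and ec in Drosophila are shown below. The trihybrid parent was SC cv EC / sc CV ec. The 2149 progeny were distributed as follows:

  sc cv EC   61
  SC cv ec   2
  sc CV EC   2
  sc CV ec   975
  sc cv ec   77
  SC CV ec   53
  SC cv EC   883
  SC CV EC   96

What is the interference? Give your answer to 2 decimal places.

0.59

The two rarest classes, SC cv ec and sc CV EC, are the double crossovers. Comparing them with the parentals, only the ec allele has switched, so ec is the middle locus and the order is cv – ec – sc.
cv–ec: (173 + 4)/2149 = 0.0824; ec–sc: (114 + 4)/2149 = 0.0549.
Expected DCO frequency = 0.0824 × 0.0549 ≈ 0.00452; observed = 4/2149 ≈ 0.00186.
Coefficient of coincidence = 0.00186/0.00452 ≈ 0.41; interference = 1 − 0.41 = 0.59.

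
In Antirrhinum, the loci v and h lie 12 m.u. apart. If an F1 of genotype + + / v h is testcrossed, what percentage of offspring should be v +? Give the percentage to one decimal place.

6.0%

A map distance of 12 m.u. corresponds to a recombination frequency of 0.120.
The F1 is + + / v h, so v + is a recombinant gamete class with expected frequency r/2 = 0.120/2 = 0.0600.
That is 0.0600 = 6.0% of the progeny.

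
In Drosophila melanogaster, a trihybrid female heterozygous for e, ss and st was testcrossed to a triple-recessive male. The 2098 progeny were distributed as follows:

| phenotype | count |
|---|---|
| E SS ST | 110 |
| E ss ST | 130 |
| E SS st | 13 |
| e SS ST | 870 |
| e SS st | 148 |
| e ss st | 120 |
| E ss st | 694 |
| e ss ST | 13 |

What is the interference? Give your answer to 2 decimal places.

0.30

The two most frequent reciprocal classes, E ss st and e SS ST, are the parental types, so the F1 was E ss st / e SS ST.
The two rarest classes, E SS st and e ss ST, are the double crossovers. Comparing them with the parentals, only the ss allele has switched, so ss is the middle locus and the order is e – ss – st.
e–ss: (230 + 26)/2098 = 0.1220; ss–st: (278 + 26)/2098 = 0.1449.
Expected DCO frequency = 0.1220 × 0.1449 ≈ 0.01768; observed = 26/2098 ≈ 0.01239.
Coefficient of coincidence = 0.01239/0.01768 ≈ 0.70; interference = 1 − 0.70 = 0.30.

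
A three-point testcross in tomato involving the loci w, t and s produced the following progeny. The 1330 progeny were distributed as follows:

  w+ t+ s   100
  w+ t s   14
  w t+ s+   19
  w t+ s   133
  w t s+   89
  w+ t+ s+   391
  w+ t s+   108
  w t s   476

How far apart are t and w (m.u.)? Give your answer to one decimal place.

The two most frequent reciprocal classes, w+ t+ s+ and w t s, are the parental types, so the F1 was w+ t+ s+ / w t s.
The two rarest classes, w t+ s+ and w+ t s, are the double crossovers. Comparing them with the parentals, only the w allele has switched, so w is the middle locus and the order is t – w – s.
Crossovers in the t–w interval produce the single-crossover classes w+ t s+ and w t+ s (108 + 133 = 241) plus the double crossovers (33).
RF(t–w) = (241 + 33) / 1330 = 274/1330 = 0.2060 → 20.6 m.u.

20.6 m.u.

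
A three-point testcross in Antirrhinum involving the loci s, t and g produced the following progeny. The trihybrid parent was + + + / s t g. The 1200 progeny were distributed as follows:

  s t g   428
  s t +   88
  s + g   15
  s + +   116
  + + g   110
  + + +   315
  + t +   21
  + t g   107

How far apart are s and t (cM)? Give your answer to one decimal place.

The two rarest classes, + t + and s + g, are the double crossovers. Comparing them with the parentals, only the t allele has switched, so t is the middle locus and the order is g – t – s.
Crossovers in the t–s interval produce the single-crossover classes s + + and + t g (116 + 107 = 223) plus the double crossovers (36).
RF(t–s) = (223 + 36) / 1200 = 259/1200 = 0.2158 → 21.6 cM.

21.6 cM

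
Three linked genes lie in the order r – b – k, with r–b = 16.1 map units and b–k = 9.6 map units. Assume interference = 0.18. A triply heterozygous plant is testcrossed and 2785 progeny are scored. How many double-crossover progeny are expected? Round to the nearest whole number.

35

Map distances give recombination frequencies of 0.161 and 0.096 for the two intervals.
With interference 0.18 (so coincidence = 0.82), expected double-crossover frequency = 0.161 × 0.096 × 0.82 = 0.01267.
Expected number = 0.01267 × 2785 = 35.30 ≈ 35.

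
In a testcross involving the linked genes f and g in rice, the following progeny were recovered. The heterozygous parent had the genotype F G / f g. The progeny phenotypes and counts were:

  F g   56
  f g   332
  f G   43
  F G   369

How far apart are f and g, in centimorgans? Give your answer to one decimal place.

The recombinant classes are F g and f G: 56 + 43 = 99.
Recombination frequency = 99/800 = 0.1237 ≈ 12.4%, i.e. 12.4 centimorgans.

12.4 centimorgans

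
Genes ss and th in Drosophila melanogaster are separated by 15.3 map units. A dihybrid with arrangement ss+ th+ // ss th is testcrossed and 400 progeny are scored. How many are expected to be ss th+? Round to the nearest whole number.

31

A map distance of 15.3 map units corresponds to a recombination frequency of 0.153.
The F1 is ss+ th+ / ss th, so ss th+ is a recombinant gamete class with expected frequency r/2 = 0.153/2 = 0.0765.
Expected number = 0.0765 × 400 = 30.60 ≈ 31.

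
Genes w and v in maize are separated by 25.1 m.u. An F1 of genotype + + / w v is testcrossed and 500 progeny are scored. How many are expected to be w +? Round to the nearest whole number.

63

A map distance of 25.1 m.u. corresponds to a recombination frequency of 0.251.
The F1 is + + / w v, so w + is a recombinant gamete class with expected frequency r/2 = 0.251/2 = 0.1255.
Expected number = 0.1255 × 500 = 62.75 ≈ 63.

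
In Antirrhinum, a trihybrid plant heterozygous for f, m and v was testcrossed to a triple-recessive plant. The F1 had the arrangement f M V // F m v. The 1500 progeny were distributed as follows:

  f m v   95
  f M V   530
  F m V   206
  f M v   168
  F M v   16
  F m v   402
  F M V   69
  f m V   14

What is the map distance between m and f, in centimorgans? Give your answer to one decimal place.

12.9 centimorgans

The two rarest classes, f m V and F M v, are the double crossovers. Comparing them with the parentals, only the m allele has switched, so m is the middle locus and the order is v – m – f.
Crossovers in the m–f interval produce the single-crossover classes F M V and f m v (69 + 95 = 164) plus the double crossovers (30).
RF(m–f) = (164 + 30) / 1500 = 194/1500 = 0.1293 → 12.9 centimorgans.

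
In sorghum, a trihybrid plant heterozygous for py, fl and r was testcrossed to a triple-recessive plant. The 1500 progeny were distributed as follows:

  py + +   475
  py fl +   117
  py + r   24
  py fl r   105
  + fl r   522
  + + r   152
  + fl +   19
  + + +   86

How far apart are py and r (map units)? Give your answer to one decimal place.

15.6 map units

The two most frequent reciprocal classes, + fl r and py + +, are the parental types, so the F1 was + fl r / py + +.
The two rarest classes, + fl + and py + r, are the double crossovers. Comparing them with the parentals, only the r allele has switched, so r is the middle locus and the order is py – r – fl.
Crossovers in the py–r interval produce the single-crossover classes py fl r and + + + (105 + 86 = 191) plus the double crossovers (43).
RF(py–r) = (191 + 43) / 1500 = 234/1500 = 0.1560 → 15.6 map units.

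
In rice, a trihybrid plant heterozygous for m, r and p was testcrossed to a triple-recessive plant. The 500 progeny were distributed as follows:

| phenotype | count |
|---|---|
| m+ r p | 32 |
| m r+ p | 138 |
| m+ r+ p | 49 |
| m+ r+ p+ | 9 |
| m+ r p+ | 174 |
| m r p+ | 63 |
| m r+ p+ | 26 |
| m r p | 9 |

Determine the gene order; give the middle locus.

r

The two most frequent reciprocal classes, m r+ p and m+ r p+, are the parental types, so the F1 was m r+ p / m+ r p+.
The two rarest classes, m r p and m+ r+ p+, are the double crossovers. Comparing them with the parentals, only the r allele has switched, so r is the middle locus and the order is m – r – p.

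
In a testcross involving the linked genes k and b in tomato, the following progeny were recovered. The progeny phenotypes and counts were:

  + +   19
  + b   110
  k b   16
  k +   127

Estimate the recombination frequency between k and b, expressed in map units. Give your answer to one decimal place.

The two most frequent classes, + b (110) and k + (127), are the parental types, so the F1 was + b / k +.
The recombinant classes are + + and k b: 19 + 16 = 35.
Recombination frequency = 35/272 = 0.1287 ≈ 12.9%, i.e. 12.9 map units.

12.9 map units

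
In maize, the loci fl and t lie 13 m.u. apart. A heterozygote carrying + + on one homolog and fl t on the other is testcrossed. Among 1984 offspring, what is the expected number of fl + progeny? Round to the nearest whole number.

A map distance of 13 m.u. corresponds to a recombination frequency of 0.130.
The F1 is + + / fl t, so fl + is a recombinant gamete class with expected frequency r/2 = 0.130/2 = 0.0650.
Expected number = 0.0650 × 1984 = 128.96 ≈ 129.

129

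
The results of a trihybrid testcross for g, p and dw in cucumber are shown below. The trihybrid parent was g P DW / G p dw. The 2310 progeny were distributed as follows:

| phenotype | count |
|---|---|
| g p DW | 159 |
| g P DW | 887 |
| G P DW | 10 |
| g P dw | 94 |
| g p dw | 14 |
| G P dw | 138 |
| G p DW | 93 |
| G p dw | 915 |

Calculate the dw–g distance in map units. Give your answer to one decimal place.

9.1 map units

The two rarest classes, G P DW and g p dw, are the double crossovers. Comparing them with the parentals, only the g allele has switched, so g is the middle locus and the order is dw – g – p.
Crossovers in the dw–g interval produce the single-crossover classes g P dw and G p DW (94 + 93 = 187) plus the double crossovers (24).
RF(dw–g) = (187 + 24) / 2310 = 211/2310 = 0.0913 → 9.1 map units.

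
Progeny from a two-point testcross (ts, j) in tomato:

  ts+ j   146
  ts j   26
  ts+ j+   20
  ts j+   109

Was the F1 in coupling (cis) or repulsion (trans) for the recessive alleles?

The two most frequent classes are ts+ j (146) and ts j+ (109); these are the parental (non-recombinant) types.
So the F1 carried ts+ j on one chromosome and ts j+ on the other — the recessive alleles are on opposite chromosomes (trans / repulsion).

trans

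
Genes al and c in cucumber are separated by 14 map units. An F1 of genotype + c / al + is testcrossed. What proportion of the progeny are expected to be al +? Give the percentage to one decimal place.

A map distance of 14 map units corresponds to a recombination frequency of 0.140.
The F1 is + c / al +, so al + is a parental gamete class with expected frequency (1 − r)/2 = 0.860/2 = 0.4300.
That is 0.4300 = 43.0% of the progeny.

43.0%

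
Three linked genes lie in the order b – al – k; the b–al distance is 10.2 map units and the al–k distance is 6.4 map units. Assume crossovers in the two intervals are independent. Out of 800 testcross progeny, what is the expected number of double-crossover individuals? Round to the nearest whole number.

Map distances give recombination frequencies of 0.102 and 0.064 for the two intervals.
With no interference, expected double-crossover frequency = 0.102 × 0.064 = 0.00653.
Expected number = 0.00653 × 800 = 5.22 ≈ 5.

5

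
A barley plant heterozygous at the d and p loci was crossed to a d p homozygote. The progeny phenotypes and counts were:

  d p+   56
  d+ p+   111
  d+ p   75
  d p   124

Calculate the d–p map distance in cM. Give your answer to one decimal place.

35.8 cM

The two most frequent classes, d+ p+ (111) and d p (124), are the parental types, so the F1 was d+ p+ / d p.
The recombinant classes are d+ p and d p+: 75 + 56 = 131.
Recombination frequency = 131/366 = 0.3579 ≈ 35.8%, i.e. 35.8 cM.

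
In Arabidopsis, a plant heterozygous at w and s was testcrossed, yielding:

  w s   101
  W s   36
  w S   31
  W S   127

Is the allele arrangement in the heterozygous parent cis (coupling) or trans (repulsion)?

cis

The two most frequent classes are W S (127) and w s (101); these are the parental (non-recombinant) types.
So the F1 carried W S on one chromosome and w s on the other — the recessive alleles are on the same chromosome (cis / coupling).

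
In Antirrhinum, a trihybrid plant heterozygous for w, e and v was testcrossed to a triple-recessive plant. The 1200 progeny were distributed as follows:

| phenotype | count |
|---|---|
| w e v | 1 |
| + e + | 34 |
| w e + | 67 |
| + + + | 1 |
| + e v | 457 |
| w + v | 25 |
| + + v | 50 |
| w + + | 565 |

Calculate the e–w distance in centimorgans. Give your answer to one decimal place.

The two most frequent reciprocal classes, + e v and w + +, are the parental types, so the F1 was + e v / w + +.
The two rarest classes, w e v and + + +, are the double crossovers. Comparing them with the parentals, only the w allele has switched, so w is the middle locus and the order is v – w – e.
Crossovers in the w–e interval produce the single-crossover classes + + v and w e + (50 + 67 = 117) plus the double crossovers (2).
RF(w–e) = (117 + 2) / 1200 = 119/1200 = 0.0992 → 9.9 centimorgans.

9.9 centimorgans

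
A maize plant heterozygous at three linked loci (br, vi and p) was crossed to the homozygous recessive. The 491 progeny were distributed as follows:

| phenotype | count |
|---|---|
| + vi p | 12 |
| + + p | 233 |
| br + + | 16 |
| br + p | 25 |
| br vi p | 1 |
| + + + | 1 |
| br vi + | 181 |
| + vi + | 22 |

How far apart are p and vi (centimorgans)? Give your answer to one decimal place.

The two most frequent reciprocal classes, + + p and br vi +, are the parental types, so the F1 was + + p / br vi +.
The two rarest classes, + + + and br vi p, are the double crossovers. Comparing them with the parentals, only the p allele has switched, so p is the middle locus and the order is br – p – vi.
Crossovers in the p–vi interval produce the single-crossover classes + vi p and br + + (12 + 16 = 28) plus the double crossovers (2).
RF(p–vi) = (28 + 2) / 491 = 30/491 = 0.0611 → 6.1 centimorgans.

6.1 centimorgans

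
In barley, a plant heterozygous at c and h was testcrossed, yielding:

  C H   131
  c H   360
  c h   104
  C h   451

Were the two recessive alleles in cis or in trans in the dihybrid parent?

The two most frequent classes are C h (451) and c H (360); these are the parental (non-recombinant) types.
So the F1 carried C h on one chromosome and c H on the other — the recessive alleles are on opposite chromosomes (trans / repulsion).

trans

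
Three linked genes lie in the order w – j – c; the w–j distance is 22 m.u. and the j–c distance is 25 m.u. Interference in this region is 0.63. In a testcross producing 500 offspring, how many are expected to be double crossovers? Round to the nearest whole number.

10

Map distances give recombination frequencies of 0.220 and 0.250 for the two intervals.
With interference 0.63 (so coincidence = 0.37), expected double-crossover frequency = 0.220 × 0.250 × 0.37 = 0.02035.
Expected number = 0.02035 × 500 = 10.18 ≈ 10.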